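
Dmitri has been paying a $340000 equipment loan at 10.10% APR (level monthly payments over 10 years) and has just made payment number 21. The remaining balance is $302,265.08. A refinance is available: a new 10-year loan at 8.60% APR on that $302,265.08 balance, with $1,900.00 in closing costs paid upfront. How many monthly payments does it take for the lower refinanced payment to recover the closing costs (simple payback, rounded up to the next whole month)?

Current payment = 340,000 × 10.1%/12 / (1 − (1+0.0084167)^−120) = $4,511.97.
Refinanced payment = 302,265.08 × 0.0071667 / (1 − (1+0.0071667)^−120) = $3,763.84.
Monthly savings = $4,511.97 − $3,763.84 = $748.13.
Break-even = $1,900.00 / $748.13 = 2.54 → 3 months.

3 months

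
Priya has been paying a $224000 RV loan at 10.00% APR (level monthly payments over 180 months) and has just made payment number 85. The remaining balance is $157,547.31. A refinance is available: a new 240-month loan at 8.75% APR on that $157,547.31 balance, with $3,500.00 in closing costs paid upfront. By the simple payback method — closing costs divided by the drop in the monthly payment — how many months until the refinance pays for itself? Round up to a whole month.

4 months

Current payment = 224,000 × 10%/12 / (1 − (1+0.0083333)^−180) = $2,407.12.
Refinanced payment = 157,547.31 × 0.0072917 / (1 − (1+0.0072917)^−240) = $1,392.26.
Monthly savings = $2,407.12 − $1,392.26 = $1,014.86.
Break-even = $3,500.00 / $1,014.86 = 3.45 → 4 months.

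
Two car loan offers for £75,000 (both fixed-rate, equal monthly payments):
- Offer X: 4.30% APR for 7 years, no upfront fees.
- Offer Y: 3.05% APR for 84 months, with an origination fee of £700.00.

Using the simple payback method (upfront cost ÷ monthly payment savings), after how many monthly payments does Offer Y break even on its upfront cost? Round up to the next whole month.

Offer X: at 4.30% the monthly rate is 0.0035833, so the payment is 75,000 × 0.0035833 / (1 − 1.0035833^−84) = £1,035.55.
Offer Y: monthly rate = 3.05%/12 = 0.0025417; payment = 75,000 × 0.0025417 / (1 − (1+0.0025417)^−84) = £992.69.
Monthly savings = £1,035.55 − £992.69 = £42.86.
Break-even = £700.00 / £42.86 = 16.33 → 17 months.

17 months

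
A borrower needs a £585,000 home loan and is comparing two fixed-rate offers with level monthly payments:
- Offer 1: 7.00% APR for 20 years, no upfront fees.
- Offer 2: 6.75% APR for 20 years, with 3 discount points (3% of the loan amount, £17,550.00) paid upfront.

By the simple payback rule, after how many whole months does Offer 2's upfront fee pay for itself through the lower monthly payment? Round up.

201 months

Offer 1: monthly rate = 7%/12 = 0.0058333; payment = 585,000 × 0.0058333 / (1 − (1+0.0058333)^−240) = £4,535.50.
Offer 2: at 6.75% the monthly rate is 0.0056250, so the payment is 585,000 × 0.0056250 / (1 − 1.0056250^−240) = £4,448.13.
Monthly savings = £4,535.50 − £4,448.13 = £87.37.
Break-even = £17,550.00 / £87.37 = 200.87 → 201 months.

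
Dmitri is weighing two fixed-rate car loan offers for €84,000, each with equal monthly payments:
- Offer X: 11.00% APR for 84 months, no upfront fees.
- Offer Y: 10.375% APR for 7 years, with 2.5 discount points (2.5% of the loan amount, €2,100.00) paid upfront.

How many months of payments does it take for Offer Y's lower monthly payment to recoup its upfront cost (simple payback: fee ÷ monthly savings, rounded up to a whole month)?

Offer X: monthly rate = 11%/12 = 0.0091667; payment = 84,000 × 0.0091667 / (1 − (1+0.0091667)^−84) = €1,438.28.
Offer Y: monthly rate = 10.375%/12 = 0.0086458; payment = 84,000 × 0.0086458 / (1 − (1+0.0086458)^−84) = €1,410.83.
Monthly savings = €1,438.28 − €1,410.83 = €27.45.
Break-even = €2,100.00 / €27.45 = 76.50 → 77 months.

77 months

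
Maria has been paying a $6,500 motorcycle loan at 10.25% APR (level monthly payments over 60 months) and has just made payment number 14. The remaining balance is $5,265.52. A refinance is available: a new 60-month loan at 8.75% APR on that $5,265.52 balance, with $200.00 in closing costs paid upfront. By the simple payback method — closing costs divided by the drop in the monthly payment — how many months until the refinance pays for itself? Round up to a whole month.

7 months

Current payment = 6,500 × 10.25%/12 / (1 − (1+0.0085417)^−60) = $138.91.
Refinanced payment = 5,265.52 × 0.0072917 / (1 − (1+0.0072917)^−60) = $108.67.
Monthly savings = $138.91 − $108.67 = $30.24.
Break-even = $200.00 / $30.24 = 6.61 → 7 months.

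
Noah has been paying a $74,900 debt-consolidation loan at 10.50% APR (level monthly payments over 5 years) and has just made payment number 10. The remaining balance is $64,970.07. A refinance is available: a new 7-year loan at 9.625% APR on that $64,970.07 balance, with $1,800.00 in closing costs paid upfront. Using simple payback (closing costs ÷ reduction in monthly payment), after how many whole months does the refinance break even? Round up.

4 months

Current payment = 74,900 × 10.5%/12 / (1 − (1+0.0087500)^−60) = $1,609.89.
Refinanced payment = 64,970.07 × 0.0080208 / (1 − (1+0.0080208)^−84) = $1,066.03.
Monthly savings = $1,609.89 − $1,066.03 = $543.86.
Break-even = $1,800.00 / $543.86 = 3.31 → 4 months.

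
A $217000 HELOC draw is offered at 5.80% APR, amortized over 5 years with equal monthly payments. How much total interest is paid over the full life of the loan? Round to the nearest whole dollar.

$33,504

Monthly rate = 5.8%/12 = 0.0048333; payment = 217,000 × 0.0048333 / (1 − (1+0.0048333)^−60) = $4,175.07.
Total paid = 60 × $4,175.07 = $250,504.20; interest = $250,504.20 − $217,000 = $33,504.20.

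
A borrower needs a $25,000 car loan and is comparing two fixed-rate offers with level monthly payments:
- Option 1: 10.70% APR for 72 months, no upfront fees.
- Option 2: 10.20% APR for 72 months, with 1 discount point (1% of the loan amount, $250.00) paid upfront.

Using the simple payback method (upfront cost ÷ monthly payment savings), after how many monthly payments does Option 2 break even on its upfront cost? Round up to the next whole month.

Option 1: monthly rate = 10.7%/12 = 0.0089167; payment = 25,000 × 0.0089167 / (1 − (1+0.0089167)^−72) = $472.02.
Option 2: monthly rate = 10.2%/12 = 0.0085000; payment = 25,000 × 0.0085000 / (1 − (1+0.0085000)^−72) = $465.67.
Monthly savings = $472.02 − $465.67 = $6.35.
Break-even = $250.00 / $6.35 = 39.37 → 40 months.

40 months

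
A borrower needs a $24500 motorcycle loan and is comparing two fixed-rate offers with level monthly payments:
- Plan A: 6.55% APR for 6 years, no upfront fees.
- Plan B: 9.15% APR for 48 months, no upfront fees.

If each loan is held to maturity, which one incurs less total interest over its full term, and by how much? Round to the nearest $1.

Plan A: monthly rate = 6.55%/12 = 0.0054583; payment = 24,500 × 0.0054583 / (1 − (1+0.0054583)^−72) = $412.43.
Total interest on Plan A = 72 × $412.43 − $24,500 = $5,194.96.
Plan B: monthly rate = 9.15%/12 = 0.0076250; payment = 24,500 × 0.0076250 / (1 − (1+0.0076250)^−48) = $611.43.
Total interest on Plan B = 48 × $611.43 − $24,500 = $4,848.64.
Plan B is lower by $346.32.

Plan B by $346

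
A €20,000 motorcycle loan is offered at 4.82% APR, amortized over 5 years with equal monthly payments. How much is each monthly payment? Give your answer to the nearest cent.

At 4.82% the monthly rate is 0.0040167, so the payment is 20,000 × 0.0040167 / (1 − 1.0040167^−60) = €375.78.

€375.78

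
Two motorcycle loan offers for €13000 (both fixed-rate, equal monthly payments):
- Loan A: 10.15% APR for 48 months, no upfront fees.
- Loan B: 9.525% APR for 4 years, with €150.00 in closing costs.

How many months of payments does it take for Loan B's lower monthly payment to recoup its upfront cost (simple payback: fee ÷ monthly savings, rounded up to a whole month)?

Loan A: at 10.15% the monthly rate is 0.0084583, so the payment is 13,000 × 0.0084583 / (1 − 1.0084583^−48) = €330.65.
Loan B: monthly rate = 9.525%/12 = 0.0079375; payment = 13,000 × 0.0079375 / (1 − (1+0.0079375)^−48) = €326.76.
Monthly savings = €330.65 − €326.76 = €3.89.
Break-even = €150.00 / €3.89 = 38.56 → 39 months.

39 months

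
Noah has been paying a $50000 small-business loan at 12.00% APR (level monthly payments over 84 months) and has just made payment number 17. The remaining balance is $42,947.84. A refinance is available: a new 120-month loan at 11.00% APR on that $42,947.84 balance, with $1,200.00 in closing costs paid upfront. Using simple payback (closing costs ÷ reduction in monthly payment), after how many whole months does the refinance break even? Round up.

5 months

Current payment = 50,000 × 12%/12 / (1 − (1+0.0100000)^−84) = $882.64.
Refinanced payment = 42,947.84 × 0.0091667 / (1 − (1+0.0091667)^−120) = $591.61.
Monthly savings = $882.64 − $591.61 = $291.03.
Break-even = $1,200.00 / $291.03 = 4.12 → 5 months.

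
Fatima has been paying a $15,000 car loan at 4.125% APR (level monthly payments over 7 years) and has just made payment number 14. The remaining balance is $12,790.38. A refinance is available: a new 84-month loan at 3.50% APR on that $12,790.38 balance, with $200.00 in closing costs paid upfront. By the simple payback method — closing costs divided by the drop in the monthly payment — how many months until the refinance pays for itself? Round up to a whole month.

Current payment = 15,000 × 4.125%/12 / (1 − (1+0.0034375)^−84) = $205.90.
Refinanced payment = 12,790.38 × 0.0029167 / (1 − (1+0.0029167)^−84) = $171.90.
Monthly savings = $205.90 − $171.90 = $34.00.
Break-even = $200.00 / $34.00 = 5.88 → 6 months.

6 months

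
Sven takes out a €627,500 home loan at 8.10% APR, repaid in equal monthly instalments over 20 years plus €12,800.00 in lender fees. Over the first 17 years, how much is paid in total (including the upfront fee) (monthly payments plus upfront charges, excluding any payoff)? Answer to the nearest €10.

€1,091,510

Monthly rate = 8.1%/12 = 0.0067500; payment = 627,500 × 0.0067500 / (1 − (1+0.0067500)^−240) = €5,287.78.
Total outlay = 204 × €5,287.78 + €12,800.00 = €1,091,507.12.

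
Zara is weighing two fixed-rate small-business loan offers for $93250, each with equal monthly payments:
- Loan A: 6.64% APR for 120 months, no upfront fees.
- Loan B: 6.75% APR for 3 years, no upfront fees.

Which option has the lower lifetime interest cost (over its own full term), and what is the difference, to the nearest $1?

Loan B by $24,588

Loan A: monthly rate = 6.64%/12 = 0.0055333; payment = 93,250 × 0.0055333 / (1 − (1+0.0055333)^−120) = $1,065.49.
Total interest on Loan A = 120 × $1,065.49 − $93,250 = $34,608.80.
Loan B: monthly rate = 6.75%/12 = 0.0056250; payment = 93,250 × 0.0056250 / (1 − (1+0.0056250)^−36) = $2,868.64.
Total interest on Loan B = 36 × $2,868.64 − $93,250 = $10,021.04.
Loan B is lower by $24,587.76.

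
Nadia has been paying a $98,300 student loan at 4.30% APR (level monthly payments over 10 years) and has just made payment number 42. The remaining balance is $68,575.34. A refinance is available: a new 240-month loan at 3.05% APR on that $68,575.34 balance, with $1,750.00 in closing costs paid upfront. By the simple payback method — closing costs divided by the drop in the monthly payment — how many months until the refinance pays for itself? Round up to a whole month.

Current payment = 98,300 × 4.3%/12 / (1 − (1+0.0035833)^−120) = $1,009.32.
Refinanced payment = 68,575.34 × 0.0025417 / (1 − (1+0.0025417)^−240) = $382.04.
Monthly savings = $1,009.32 − $382.04 = $627.28.
Break-even = $1,750.00 / $627.28 = 2.79 → 3 months.

3 months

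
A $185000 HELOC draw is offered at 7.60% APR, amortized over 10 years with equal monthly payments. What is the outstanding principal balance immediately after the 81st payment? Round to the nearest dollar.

With monthly rate i = 7.6%/12 = 0.0063333, the balance after k of n payments is P · [(1+i)^n − (1+i)^k] / [(1+i)^n − 1].
(1+0.0063333)^120 = 2.13315786 and (1+0.0063333)^81 = 1.66759476, so the balance is 185,000 × (2.13315786 − 1.66759476) / (2.13315786 − 1) = $76,008.10.

$76,008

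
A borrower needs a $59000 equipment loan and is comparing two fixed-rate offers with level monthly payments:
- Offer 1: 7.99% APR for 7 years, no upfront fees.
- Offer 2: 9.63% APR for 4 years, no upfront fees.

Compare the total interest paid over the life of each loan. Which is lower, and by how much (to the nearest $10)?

Offer 2 by $5,900

Offer 1: at 7.99% the monthly rate is 0.0066583, so the payment is 59,000 × 0.0066583 / (1 − 1.0066583^−84) = $919.29.
Total interest on Offer 1 = 84 × $919.29 − $59,000 = $18,220.36.
Offer 2: at 9.63% the monthly rate is 0.0080250, so the payment is 59,000 × 0.0080250 / (1 − 1.0080250^−48) = $1,485.93.
Total interest on Offer 2 = 48 × $1,485.93 − $59,000 = $12,324.64.
Offer 2 is lower by $5,895.72.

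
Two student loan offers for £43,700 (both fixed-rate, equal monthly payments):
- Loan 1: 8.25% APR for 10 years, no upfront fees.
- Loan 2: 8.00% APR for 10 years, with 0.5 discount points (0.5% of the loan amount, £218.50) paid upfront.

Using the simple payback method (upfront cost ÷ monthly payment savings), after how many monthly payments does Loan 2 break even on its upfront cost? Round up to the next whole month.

38 months

Loan 1: monthly rate = 8.25%/12 = 0.0068750; payment = 43,700 × 0.0068750 / (1 − (1+0.0068750)^−120) = £535.99.
Loan 2: at 8.00% the monthly rate is 0.0066667, so the payment is 43,700 × 0.0066667 / (1 − 1.0066667^−120) = £530.20.
Monthly savings = £535.99 − £530.20 = £5.79.
Break-even = £218.50 / £5.79 = 37.74 → 38 months.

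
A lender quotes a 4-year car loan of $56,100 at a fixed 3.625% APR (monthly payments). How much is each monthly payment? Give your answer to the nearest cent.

$1,257.29

At 3.625% the monthly rate is 0.0030208, so the payment is 56,100 × 0.0030208 / (1 − 1.0030208^−48) = $1,257.29.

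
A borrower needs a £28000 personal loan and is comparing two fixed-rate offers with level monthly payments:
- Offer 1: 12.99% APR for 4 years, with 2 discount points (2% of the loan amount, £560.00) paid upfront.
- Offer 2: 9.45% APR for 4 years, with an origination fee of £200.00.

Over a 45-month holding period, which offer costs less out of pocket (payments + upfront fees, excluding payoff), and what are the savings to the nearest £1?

Offer 1: at 12.99% the monthly rate is 0.0108250, so the payment is 28,000 × 0.0108250 / (1 − 1.0108250^−48) = £751.03.
Offer 2: at 9.45% the monthly rate is 0.0078750, so the payment is 28,000 × 0.0078750 / (1 − 1.0078750^−48) = £702.78.
Over 45 months: Offer 1 costs 45 × £751.03 + £560.00 = £34,356.35; Offer 2 costs 45 × £702.78 + £200.00 = £31,825.10.
Offer 2 is cheaper by £34,356.35 − £31,825.10 = £2,531.25.

Offer 2 by £2,531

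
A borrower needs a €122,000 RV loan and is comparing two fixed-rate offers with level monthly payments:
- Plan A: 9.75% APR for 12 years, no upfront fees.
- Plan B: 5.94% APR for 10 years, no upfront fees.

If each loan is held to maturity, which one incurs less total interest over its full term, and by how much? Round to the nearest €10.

Plan B by €45,330

Plan A: monthly rate = 9.75%/12 = 0.0081250; payment = 122,000 × 0.0081250 / (1 − (1+0.0081250)^−144) = €1,440.43.
Total interest on Plan A = 144 × €1,440.43 − €122,000 = €85,421.92.
Plan B: monthly rate = 5.94%/12 = 0.0049500; payment = 122,000 × 0.0049500 / (1 − (1+0.0049500)^−120) = €1,350.78.
Total interest on Plan B = 120 × €1,350.78 − €122,000 = €40,093.60.
Plan B is lower by €45,328.32.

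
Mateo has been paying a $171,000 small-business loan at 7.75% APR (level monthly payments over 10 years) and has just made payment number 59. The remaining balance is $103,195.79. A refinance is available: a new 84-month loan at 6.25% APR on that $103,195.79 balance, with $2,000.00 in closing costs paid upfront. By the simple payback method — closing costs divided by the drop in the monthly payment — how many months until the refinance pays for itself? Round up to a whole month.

4 months

Current payment = 171,000 × 7.75%/12 / (1 − (1+0.0064583)^−120) = $2,052.18.
Refinanced payment = 103,195.79 × 0.0052083 / (1 − (1+0.0052083)^−84) = $1,519.94.
Monthly savings = $2,052.18 − $1,519.94 = $532.24.
Break-even = $2,000.00 / $532.24 = 3.76 → 4 months.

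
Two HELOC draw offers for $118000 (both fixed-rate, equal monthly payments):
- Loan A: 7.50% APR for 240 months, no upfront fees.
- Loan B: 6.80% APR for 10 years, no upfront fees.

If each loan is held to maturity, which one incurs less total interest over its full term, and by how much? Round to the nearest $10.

Loan B by $65,190

Loan A: monthly rate = 7.5%/12 = 0.0062500; payment = 118,000 × 0.0062500 / (1 − (1+0.0062500)^−240) = $950.60.
Total interest on Loan A = 240 × $950.60 − $118,000 = $110,144.00.
Loan B: at 6.80% the monthly rate is 0.0056667, so the payment is 118,000 × 0.0056667 / (1 − 1.0056667^−120) = $1,357.95.
Total interest on Loan B = 120 × $1,357.95 − $118,000 = $44,954.00.
Loan B is lower by $65,190.00.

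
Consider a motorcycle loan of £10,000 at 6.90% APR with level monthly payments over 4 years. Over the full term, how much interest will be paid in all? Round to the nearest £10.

At 6.90% the monthly rate is 0.0057500, so the payment is 10,000 × 0.0057500 / (1 − 1.0057500^−48) = £239.00.
Total paid = 48 × £239.00 = £11,472.00; interest = £11,472.00 − £10,000 = £1,472.00.

£1,470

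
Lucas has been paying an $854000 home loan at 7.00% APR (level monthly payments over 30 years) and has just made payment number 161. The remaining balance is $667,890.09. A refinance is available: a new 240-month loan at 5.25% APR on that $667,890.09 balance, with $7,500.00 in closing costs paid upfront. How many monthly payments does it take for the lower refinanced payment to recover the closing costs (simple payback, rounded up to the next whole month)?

Current payment = 854,000 × 7%/12 / (1 − (1+0.0058333)^−360) = $5,681.68.
Refinanced payment = 667,890.09 × 0.0043750 / (1 − (1+0.0043750)^−240) = $4,500.54.
Monthly savings = $5,681.68 − $4,500.54 = $1,181.14.
Break-even = $7,500.00 / $1,181.14 = 6.35 → 7 months.

7 months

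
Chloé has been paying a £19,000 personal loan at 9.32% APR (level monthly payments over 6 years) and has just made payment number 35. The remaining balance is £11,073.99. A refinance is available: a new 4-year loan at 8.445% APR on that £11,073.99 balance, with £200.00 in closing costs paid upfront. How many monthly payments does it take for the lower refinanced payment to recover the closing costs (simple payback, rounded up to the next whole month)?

3 months

Current payment = 19,000 × 9.32%/12 / (1 − (1+0.0077667)^−72) = £345.51.
Refinanced payment = 11,073.99 × 0.0070375 / (1 − (1+0.0070375)^−48) = £272.67.
Monthly savings = £345.51 − £272.67 = £72.84.
Break-even = £200.00 / £72.84 = 2.75 → 3 months.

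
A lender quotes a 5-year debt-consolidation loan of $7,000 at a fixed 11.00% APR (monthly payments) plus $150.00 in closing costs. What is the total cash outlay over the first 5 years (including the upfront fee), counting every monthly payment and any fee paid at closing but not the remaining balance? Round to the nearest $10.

$9,280

At 11.00% the monthly rate is 0.0091667, so the payment is 7,000 × 0.0091667 / (1 − 1.0091667^−60) = $152.20.
Total outlay = 60 × $152.20 + $150.00 = $9,282.00.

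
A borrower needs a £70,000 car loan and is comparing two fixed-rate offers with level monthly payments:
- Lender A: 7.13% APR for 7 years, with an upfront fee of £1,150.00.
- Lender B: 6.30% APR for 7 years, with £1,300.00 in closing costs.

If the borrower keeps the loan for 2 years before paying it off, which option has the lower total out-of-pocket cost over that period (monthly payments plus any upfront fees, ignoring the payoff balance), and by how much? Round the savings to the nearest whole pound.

Lender B by £528

Lender A: at 7.13% the monthly rate is 0.0059417, so the payment is 70,000 × 0.0059417 / (1 − 1.0059417^−84) = £1,060.94.
Lender B: monthly rate = 6.3%/12 = 0.0052500; payment = 70,000 × 0.0052500 / (1 − (1+0.0052500)^−84) = £1,032.70.
Over 24 months: Lender A costs 24 × £1,060.94 + £1,150.00 = £26,612.56; Lender B costs 24 × £1,032.70 + £1,300.00 = £26,084.80.
Lender B is cheaper by £26,612.56 − £26,084.80 = £527.76.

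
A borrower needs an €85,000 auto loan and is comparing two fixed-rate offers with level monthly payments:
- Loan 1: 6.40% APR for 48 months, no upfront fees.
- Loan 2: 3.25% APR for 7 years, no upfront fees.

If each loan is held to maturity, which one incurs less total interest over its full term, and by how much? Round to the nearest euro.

Loan 2 by €1,419

Loan 1: monthly rate = 6.4%/12 = 0.0053333; payment = 85,000 × 0.0053333 / (1 − (1+0.0053333)^−48) = €2,011.85.
Total interest on Loan 1 = 48 × €2,011.85 − €85,000 = €11,568.80.
Loan 2: monthly rate = 3.25%/12 = 0.0027083; payment = 85,000 × 0.0027083 / (1 − (1+0.0027083)^−84) = €1,132.73.
Total interest on Loan 2 = 84 × €1,132.73 − €85,000 = €10,149.32.
Loan 2 is lower by €1,419.48.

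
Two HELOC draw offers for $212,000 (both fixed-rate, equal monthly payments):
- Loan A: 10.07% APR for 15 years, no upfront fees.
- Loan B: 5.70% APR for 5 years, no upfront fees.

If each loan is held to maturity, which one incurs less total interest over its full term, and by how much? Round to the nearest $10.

Loan A: monthly rate = 10.07%/12 = 0.0083917; payment = 212,000 × 0.0083917 / (1 − (1+0.0083917)^−180) = $2,287.25.
Total interest on Loan A = 180 × $2,287.25 − $212,000 = $199,705.00.
Loan B: monthly rate = 5.7%/12 = 0.0047500; payment = 212,000 × 0.0047500 / (1 − (1+0.0047500)^−60) = $4,069.05.
Total interest on Loan B = 60 × $4,069.05 − $212,000 = $32,143.00.
Loan B is lower by $167,562.00.

Loan B by $167,560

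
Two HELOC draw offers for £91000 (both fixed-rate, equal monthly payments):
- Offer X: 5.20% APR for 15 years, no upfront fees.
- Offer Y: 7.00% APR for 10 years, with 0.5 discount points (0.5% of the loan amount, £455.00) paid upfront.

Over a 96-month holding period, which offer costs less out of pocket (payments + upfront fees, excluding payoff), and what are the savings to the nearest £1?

Offer X by £31,890

Offer X: at 5.20% the monthly rate is 0.0043333, so the payment is 91,000 × 0.0043333 / (1 − 1.0043333^−180) = £729.14.
Offer Y: at 7.00% the monthly rate is 0.0058333, so the payment is 91,000 × 0.0058333 / (1 − 1.0058333^−120) = £1,056.59.
Over 96 months: Offer X costs 96 × £729.14 = £69,997.44; Offer Y costs 96 × £1,056.59 + £455.00 = £101,887.64.
Offer X is cheaper by £101,887.64 − £69,997.44 = £31,890.20.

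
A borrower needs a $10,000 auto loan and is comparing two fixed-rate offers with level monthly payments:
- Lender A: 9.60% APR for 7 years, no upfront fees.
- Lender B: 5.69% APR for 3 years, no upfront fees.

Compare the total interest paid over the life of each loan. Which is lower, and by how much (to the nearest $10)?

Lender A: at 9.60% the monthly rate is 0.0080000, so the payment is 10,000 × 0.0080000 / (1 − 1.0080000^−84) = $163.95.
Total interest on Lender A = 84 × $163.95 − $10,000 = $3,771.80.
Lender B: at 5.69% the monthly rate is 0.0047417, so the payment is 10,000 × 0.0047417 / (1 − 1.0047417^−36) = $302.82.
Total interest on Lender B = 36 × $302.82 − $10,000 = $901.52.
Lender B is lower by $2,870.28.

Lender B by $2,870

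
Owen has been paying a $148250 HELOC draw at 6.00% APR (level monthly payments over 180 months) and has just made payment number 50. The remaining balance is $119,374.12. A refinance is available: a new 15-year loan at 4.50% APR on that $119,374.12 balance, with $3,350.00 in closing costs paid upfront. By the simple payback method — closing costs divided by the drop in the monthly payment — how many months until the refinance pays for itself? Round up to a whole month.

Current payment = 148,250 × 6%/12 / (1 − (1+0.0050000)^−180) = $1,251.02.
Refinanced payment = 119,374.12 × 0.0037500 / (1 − (1+0.0037500)^−180) = $913.20.
Monthly savings = $1,251.02 − $913.20 = $337.82.
Break-even = $3,350.00 / $337.82 = 9.92 → 10 months.

10 months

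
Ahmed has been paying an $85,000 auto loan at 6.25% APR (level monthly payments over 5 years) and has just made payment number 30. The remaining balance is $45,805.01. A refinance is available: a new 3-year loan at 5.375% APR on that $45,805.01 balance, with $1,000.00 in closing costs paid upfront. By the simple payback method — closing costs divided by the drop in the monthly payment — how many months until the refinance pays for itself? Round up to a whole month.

Current payment = 85,000 × 6.25%/12 / (1 − (1+0.0052083)^−60) = $1,653.19.
Refinanced payment = 45,805.01 × 0.0044792 / (1 − (1+0.0044792)^−36) = $1,380.54.
Monthly savings = $1,653.19 − $1,380.54 = $272.65.
Break-even = $1,000.00 / $272.65 = 3.67 → 4 months.

4 months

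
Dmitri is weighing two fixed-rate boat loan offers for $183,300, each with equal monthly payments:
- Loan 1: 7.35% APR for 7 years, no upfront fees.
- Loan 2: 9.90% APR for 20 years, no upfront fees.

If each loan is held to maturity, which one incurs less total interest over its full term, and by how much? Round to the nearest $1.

Loan 1 by $186,594

Loan 1: at 7.35% the monthly rate is 0.0061250, so the payment is 183,300 × 0.0061250 / (1 − 1.0061250^−84) = $2,797.96.
Total interest on Loan 1 = 84 × $2,797.96 − $183,300 = $51,728.64.
Loan 2: monthly rate = 9.9%/12 = 0.0082500; payment = 183,300 × 0.0082500 / (1 − (1+0.0082500)^−240) = $1,756.76.
Total interest on Loan 2 = 240 × $1,756.76 − $183,300 = $238,322.40.
Loan 1 is lower by $186,593.76.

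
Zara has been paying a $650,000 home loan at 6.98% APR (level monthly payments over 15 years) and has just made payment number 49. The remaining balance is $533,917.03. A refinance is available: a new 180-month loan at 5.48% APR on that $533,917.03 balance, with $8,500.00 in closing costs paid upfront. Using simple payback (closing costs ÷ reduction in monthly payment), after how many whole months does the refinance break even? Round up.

6 months

Current payment = 650,000 × 6.98%/12 / (1 − (1+0.0058167)^−180) = $5,835.12.
Refinanced payment = 533,917.03 × 0.0045667 / (1 − (1+0.0045667)^−180) = $4,356.88.
Monthly savings = $5,835.12 − $4,356.88 = $1,478.24.
Break-even = $8,500.00 / $1,478.24 = 5.75 → 6 months.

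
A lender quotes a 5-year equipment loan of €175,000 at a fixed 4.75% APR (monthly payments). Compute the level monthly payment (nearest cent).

At 4.75% the monthly rate is 0.0039583, so the payment is 175,000 × 0.0039583 / (1 − 1.0039583^−60) = €3,282.46.

€3,282.46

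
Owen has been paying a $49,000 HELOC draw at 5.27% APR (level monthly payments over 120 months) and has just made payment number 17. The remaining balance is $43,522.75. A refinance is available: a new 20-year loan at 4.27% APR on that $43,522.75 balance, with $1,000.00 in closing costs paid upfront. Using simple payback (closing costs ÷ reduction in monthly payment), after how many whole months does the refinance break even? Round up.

4 months

Current payment = 49,000 × 5.27%/12 / (1 − (1+0.0043917)^−120) = $526.21.
Refinanced payment = 43,522.75 × 0.0035583 / (1 − (1+0.0035583)^−240) = $269.97.
Monthly savings = $526.21 − $269.97 = $256.24.
Break-even = $1,000.00 / $256.24 = 3.90 → 4 months.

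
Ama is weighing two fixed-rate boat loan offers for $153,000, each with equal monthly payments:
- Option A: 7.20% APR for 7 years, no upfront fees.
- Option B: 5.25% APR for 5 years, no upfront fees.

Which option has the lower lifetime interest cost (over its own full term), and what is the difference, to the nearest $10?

Option A: monthly rate = 7.2%/12 = 0.0060000; payment = 153,000 × 0.0060000 / (1 − (1+0.0060000)^−84) = $2,324.17.
Total interest on Option A = 84 × $2,324.17 − $153,000 = $42,230.28.
Option B: at 5.25% the monthly rate is 0.0043750, so the payment is 153,000 × 0.0043750 / (1 − 1.0043750^−60) = $2,904.86.
Total interest on Option B = 60 × $2,904.86 − $153,000 = $21,291.60.
Option B is lower by $20,938.68.

Option B by $20,940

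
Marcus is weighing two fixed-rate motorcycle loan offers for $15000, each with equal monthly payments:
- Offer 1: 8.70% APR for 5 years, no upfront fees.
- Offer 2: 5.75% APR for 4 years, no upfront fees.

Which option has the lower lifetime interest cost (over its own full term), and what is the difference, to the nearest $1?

Offer 2 by $1,725

Offer 1: monthly rate = 8.7%/12 = 0.0072500; payment = 15,000 × 0.0072500 / (1 − (1+0.0072500)^−60) = $309.20.
Total interest on Offer 1 = 60 × $309.20 − $15,000 = $3,552.00.
Offer 2: monthly rate = 5.75%/12 = 0.0047917; payment = 15,000 × 0.0047917 / (1 − (1+0.0047917)^−48) = $350.56.
Total interest on Offer 2 = 48 × $350.56 − $15,000 = $1,826.88.
Offer 2 is lower by $1,725.12.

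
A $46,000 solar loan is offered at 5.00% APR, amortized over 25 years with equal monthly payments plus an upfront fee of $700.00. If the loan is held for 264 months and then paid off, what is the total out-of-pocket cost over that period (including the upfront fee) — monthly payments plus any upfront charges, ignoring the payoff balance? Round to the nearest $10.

$71,690

Monthly rate = 5%/12 = 0.0041667; payment = 46,000 × 0.0041667 / (1 − (1+0.0041667)^−300) = $268.91.
Total outlay = 264 × $268.91 + $700.00 = $71,692.24.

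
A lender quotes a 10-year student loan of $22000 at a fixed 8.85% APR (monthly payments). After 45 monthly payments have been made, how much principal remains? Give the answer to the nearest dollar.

With monthly rate i = 8.85%/12 = 0.0073750, the balance after k of n payments is P · [(1+i)^n − (1+i)^k] / [(1+i)^n − 1].
(1+0.0073750)^120 = 2.41512856 and (1+0.0073750)^45 = 1.39188257, so the balance is 22,000 × (2.41512856 − 1.39188257) / (2.41512856 − 1) = $15,907.68.

$15,908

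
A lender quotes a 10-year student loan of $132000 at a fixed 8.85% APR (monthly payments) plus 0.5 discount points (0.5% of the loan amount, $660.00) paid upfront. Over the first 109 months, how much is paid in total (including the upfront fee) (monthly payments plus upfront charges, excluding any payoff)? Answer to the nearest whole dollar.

$181,755

At 8.85% the monthly rate is 0.0073750, so the payment is 132,000 × 0.0073750 / (1 − 1.0073750^−120) = $1,661.42.
Total outlay = 109 × $1,661.42 + $660.00 = $181,754.78.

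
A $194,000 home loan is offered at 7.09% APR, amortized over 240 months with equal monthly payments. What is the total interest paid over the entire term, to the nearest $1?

Monthly rate = 7.09%/12 = 0.0059083; payment = 194,000 × 0.0059083 / (1 − (1+0.0059083)^−240) = $1,514.58.
Total paid = 240 × $1,514.58 = $363,499.20; interest = $363,499.20 − $194,000 = $169,499.20.

$169,499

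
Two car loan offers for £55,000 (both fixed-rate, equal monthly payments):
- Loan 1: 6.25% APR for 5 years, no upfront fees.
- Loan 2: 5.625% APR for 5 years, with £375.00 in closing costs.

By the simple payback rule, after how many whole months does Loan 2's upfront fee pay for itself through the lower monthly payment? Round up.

24 months

Loan 1: at 6.25% the monthly rate is 0.0052083, so the payment is 55,000 × 0.0052083 / (1 − 1.0052083^−60) = £1,069.71.
Loan 2: at 5.625% the monthly rate is 0.0046875, so the payment is 55,000 × 0.0046875 / (1 − 1.0046875^−60) = £1,053.74.
Monthly savings = £1,069.71 − £1,053.74 = £15.97.
Break-even = £375.00 / £15.97 = 23.48 → 24 months.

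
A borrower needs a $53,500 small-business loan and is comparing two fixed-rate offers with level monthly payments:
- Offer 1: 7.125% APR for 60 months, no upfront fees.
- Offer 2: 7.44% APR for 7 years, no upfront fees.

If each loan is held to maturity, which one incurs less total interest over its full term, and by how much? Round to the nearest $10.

Offer 1 by $5,050

Offer 1: at 7.125% the monthly rate is 0.0059375, so the payment is 53,500 × 0.0059375 / (1 − 1.0059375^−60) = $1,062.52.
Total interest on Offer 1 = 60 × $1,062.52 − $53,500 = $10,251.20.
Offer 2: monthly rate = 7.44%/12 = 0.0062000; payment = 53,500 × 0.0062000 / (1 − (1+0.0062000)^−84) = $819.01.
Total interest on Offer 2 = 84 × $819.01 − $53,500 = $15,296.84.
Offer 1 is lower by $5,045.64.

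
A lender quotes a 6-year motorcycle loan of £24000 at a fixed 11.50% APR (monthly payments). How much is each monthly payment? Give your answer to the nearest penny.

Monthly rate = 11.5%/12 = 0.0095833; payment = 24,000 × 0.0095833 / (1 − (1+0.0095833)^−72) = £462.99.

£462.99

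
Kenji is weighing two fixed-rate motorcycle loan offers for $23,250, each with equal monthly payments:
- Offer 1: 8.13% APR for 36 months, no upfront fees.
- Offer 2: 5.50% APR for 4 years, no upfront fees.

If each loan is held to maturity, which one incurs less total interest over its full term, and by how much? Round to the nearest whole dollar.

Offer 2 by $325

Offer 1: at 8.13% the monthly rate is 0.0067750, so the payment is 23,250 × 0.0067750 / (1 − 1.0067750^−36) = $729.97.
Total interest on Offer 1 = 36 × $729.97 − $23,250 = $3,028.92.
Offer 2: monthly rate = 5.5%/12 = 0.0045833; payment = 23,250 × 0.0045833 / (1 − (1+0.0045833)^−48) = $540.71.
Total interest on Offer 2 = 48 × $540.71 − $23,250 = $2,704.08.
Offer 2 is lower by $324.84.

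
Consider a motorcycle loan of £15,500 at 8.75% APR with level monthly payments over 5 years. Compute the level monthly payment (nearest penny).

At 8.75% the monthly rate is 0.0072917, so the payment is 15,500 × 0.0072917 / (1 − 1.0072917^−60) = £319.88.

£319.88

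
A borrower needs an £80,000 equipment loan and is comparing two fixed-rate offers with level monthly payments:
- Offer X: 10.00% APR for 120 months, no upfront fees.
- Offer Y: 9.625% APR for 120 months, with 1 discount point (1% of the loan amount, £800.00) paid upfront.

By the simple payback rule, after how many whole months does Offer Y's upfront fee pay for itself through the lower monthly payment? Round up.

Offer X: at 10.00% the monthly rate is 0.0083333, so the payment is 80,000 × 0.0083333 / (1 − 1.0083333^−120) = £1,057.21.
Offer Y: monthly rate = 9.625%/12 = 0.0080208; payment = 80,000 × 0.0080208 / (1 − (1+0.0080208)^−120) = £1,040.66.
Monthly savings = £1,057.21 − £1,040.66 = £16.55.
Break-even = £800.00 / £16.55 = 48.34 → 49 months.

49 months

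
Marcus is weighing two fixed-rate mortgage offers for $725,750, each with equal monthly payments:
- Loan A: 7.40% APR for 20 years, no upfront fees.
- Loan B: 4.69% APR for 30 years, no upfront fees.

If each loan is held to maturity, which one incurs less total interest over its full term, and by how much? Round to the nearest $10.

Loan A: at 7.40% the monthly rate is 0.0061667, so the payment is 725,750 × 0.0061667 / (1 − 1.0061667^−240) = $5,802.30.
Total interest on Loan A = 240 × $5,802.30 − $725,750 = $666,802.00.
Loan B: monthly rate = 4.69%/12 = 0.0039083; payment = 725,750 × 0.0039083 / (1 − (1+0.0039083)^−360) = $3,759.65.
Total interest on Loan B = 360 × $3,759.65 − $725,750 = $627,724.00.
Loan B is lower by $39,078.00.

Loan B by $39,080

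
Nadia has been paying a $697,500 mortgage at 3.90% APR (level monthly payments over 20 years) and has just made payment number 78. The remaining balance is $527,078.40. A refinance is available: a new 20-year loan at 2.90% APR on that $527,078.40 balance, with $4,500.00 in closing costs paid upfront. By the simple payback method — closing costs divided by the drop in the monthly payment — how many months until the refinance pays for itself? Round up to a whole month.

Current payment = 697,500 × 3.9%/12 / (1 − (1+0.0032500)^−240) = $4,190.05.
Refinanced payment = 527,078.40 × 0.0024167 / (1 − (1+0.0024167)^−240) = $2,896.85.
Monthly savings = $4,190.05 − $2,896.85 = $1,293.20.
Break-even = $4,500.00 / $1,293.20 = 3.48 → 4 months.

4 months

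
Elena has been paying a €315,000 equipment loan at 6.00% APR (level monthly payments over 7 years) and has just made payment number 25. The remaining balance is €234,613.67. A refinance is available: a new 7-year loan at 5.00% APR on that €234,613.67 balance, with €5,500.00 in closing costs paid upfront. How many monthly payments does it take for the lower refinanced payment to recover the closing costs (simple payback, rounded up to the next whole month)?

Current payment = 315,000 × 6%/12 / (1 − (1+0.0050000)^−84) = €4,601.69.
Refinanced payment = 234,613.67 × 0.0041667 / (1 − (1+0.0041667)^−84) = €3,316.01.
Monthly savings = €4,601.69 − €3,316.01 = €1,285.68.
Break-even = €5,500.00 / €1,285.68 = 4.28 → 5 months.

5 months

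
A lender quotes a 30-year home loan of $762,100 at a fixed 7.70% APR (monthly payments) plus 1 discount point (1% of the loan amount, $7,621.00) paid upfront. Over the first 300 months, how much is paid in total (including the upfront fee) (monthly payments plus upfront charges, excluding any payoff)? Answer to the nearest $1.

$1,637,662

At 7.70% the monthly rate is 0.0064167, so the payment is 762,100 × 0.0064167 / (1 − 1.0064167^−360) = $5,433.47.
Total outlay = 300 × $5,433.47 + $7,621.00 = $1,637,662.00.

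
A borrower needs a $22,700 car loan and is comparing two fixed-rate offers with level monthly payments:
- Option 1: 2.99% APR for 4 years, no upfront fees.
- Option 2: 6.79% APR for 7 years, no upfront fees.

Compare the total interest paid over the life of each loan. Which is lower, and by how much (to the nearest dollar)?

Option 1: at 2.99% the monthly rate is 0.0024917, so the payment is 22,700 × 0.0024917 / (1 − 1.0024917^−48) = $502.35.
Total interest on Option 1 = 48 × $502.35 − $22,700 = $1,412.80.
Option 2: at 6.79% the monthly rate is 0.0056583, so the payment is 22,700 × 0.0056583 / (1 − 1.0056583^−84) = $340.28.
Total interest on Option 2 = 84 × $340.28 − $22,700 = $5,883.52.
Option 1 is lower by $4,470.72.

Option 1 by $4,471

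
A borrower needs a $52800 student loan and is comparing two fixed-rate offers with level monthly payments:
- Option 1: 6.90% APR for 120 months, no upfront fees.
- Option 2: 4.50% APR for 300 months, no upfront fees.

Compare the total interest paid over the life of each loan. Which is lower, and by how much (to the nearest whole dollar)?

Option 1 by $14,804

Option 1: at 6.90% the monthly rate is 0.0057500, so the payment is 52,800 × 0.0057500 / (1 − 1.0057500^−120) = $610.33.
Total interest on Option 1 = 120 × $610.33 − $52,800 = $20,439.60.
Option 2: monthly rate = 4.5%/12 = 0.0037500; payment = 52,800 × 0.0037500 / (1 − (1+0.0037500)^−300) = $293.48.
Total interest on Option 2 = 300 × $293.48 − $52,800 = $35,244.00.
Option 1 is lower by $14,804.40.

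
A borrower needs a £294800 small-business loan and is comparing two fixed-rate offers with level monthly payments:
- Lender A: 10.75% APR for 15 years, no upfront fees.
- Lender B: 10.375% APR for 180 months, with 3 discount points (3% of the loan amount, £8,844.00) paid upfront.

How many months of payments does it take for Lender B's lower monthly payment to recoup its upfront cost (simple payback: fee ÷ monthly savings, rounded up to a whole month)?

129 months

Lender A: at 10.75% the monthly rate is 0.0089583, so the payment is 294,800 × 0.0089583 / (1 − 1.0089583^−180) = £3,304.55.
Lender B: monthly rate = 10.375%/12 = 0.0086458; payment = 294,800 × 0.0086458 / (1 − (1+0.0086458)^−180) = £3,235.91.
Monthly savings = £3,304.55 − £3,235.91 = £68.64.
Break-even = £8,844.00 / £68.64 = 128.85 → 129 months.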